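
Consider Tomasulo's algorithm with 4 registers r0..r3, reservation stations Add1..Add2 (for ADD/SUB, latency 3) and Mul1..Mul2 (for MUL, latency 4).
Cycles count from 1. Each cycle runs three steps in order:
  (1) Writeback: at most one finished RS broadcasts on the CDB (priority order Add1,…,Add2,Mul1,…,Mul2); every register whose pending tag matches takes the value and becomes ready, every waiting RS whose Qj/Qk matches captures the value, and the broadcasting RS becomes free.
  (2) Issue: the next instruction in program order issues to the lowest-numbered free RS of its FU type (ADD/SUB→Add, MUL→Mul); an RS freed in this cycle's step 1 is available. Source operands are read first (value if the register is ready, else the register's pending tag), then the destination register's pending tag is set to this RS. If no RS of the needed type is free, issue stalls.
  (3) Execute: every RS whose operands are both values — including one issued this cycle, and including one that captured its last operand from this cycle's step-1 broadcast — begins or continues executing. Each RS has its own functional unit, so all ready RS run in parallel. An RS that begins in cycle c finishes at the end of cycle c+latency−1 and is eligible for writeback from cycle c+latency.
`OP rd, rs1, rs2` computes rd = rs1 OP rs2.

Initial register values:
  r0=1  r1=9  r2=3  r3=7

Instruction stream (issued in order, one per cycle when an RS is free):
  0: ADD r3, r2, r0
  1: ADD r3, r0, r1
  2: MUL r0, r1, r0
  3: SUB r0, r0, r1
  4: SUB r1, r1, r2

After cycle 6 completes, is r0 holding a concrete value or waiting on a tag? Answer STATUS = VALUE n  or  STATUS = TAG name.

STATUS = TAG Add1

  c1: issue ADD r3<-Add1  regs: r0:1,r1:9,r2:3,r3:Add1
  c2: issue ADD r3<-Add2  regs: r0:1,r1:9,r2:3,r3:Add2
  c3: issue MUL r0<-Mul1  regs: r0:Mul1,r1:9,r2:3,r3:Add2
  c4: CDB Add1=4; issue SUB r0<-Add1  regs: r0:Add1,r1:9,r2:3,r3:Add2
  c5: CDB Add2=10; issue SUB r1<-Add2  regs: r0:Add1,r1:Add2,r2:3,r3:10
  c6: -  regs: r0:Add1,r1:Add2,r2:3,r3:10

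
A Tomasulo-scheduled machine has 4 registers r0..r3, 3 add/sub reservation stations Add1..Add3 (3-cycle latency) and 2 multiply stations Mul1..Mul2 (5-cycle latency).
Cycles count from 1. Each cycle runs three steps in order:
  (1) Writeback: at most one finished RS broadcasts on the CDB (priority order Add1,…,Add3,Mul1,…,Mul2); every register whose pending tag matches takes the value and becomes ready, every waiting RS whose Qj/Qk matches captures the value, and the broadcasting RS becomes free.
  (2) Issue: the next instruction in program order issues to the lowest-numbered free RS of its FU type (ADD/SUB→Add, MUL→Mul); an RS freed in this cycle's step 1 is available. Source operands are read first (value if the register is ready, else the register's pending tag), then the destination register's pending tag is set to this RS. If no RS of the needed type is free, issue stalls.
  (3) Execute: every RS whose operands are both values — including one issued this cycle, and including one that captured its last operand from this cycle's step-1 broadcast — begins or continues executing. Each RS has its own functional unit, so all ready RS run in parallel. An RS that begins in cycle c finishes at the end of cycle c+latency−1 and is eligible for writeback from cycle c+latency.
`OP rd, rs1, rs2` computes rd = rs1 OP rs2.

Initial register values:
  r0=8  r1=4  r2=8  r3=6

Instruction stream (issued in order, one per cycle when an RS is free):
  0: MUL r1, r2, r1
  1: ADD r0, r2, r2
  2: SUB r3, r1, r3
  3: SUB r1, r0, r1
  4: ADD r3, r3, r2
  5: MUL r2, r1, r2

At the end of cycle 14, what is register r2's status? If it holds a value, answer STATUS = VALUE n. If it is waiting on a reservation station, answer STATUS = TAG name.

STATUS = TAG Mul1

cycle 1: issue MUL r1<-Mul1 // r0:8,r1:Mul1,r2:8,r3:6
cycle 2: issue ADD r0<-Add1 // r0:Add1,r1:Mul1,r2:8,r3:6
cycle 3: issue SUB r3<-Add2 // r0:Add1,r1:Mul1,r2:8,r3:Add2
cycle 4: issue SUB r1<-Add3 // r0:Add1,r1:Add3,r2:8,r3:Add2
cycle 5: CDB Add1=16; issue ADD r3<-Add1 // r0:16,r1:Add3,r2:8,r3:Add1
cycle 6: CDB Mul1=32; issue MUL r2<-Mul1 // r0:16,r1:Add3,r2:Mul1,r3:Add1
cycle 7: - // r0:16,r1:Add3,r2:Mul1,r3:Add1
cycle 8: - // r0:16,r1:Add3,r2:Mul1,r3:Add1
cycle 9: CDB Add2=26 // r0:16,r1:Add3,r2:Mul1,r3:Add1
cycle 10: CDB Add3=-16 // r0:16,r1:-16,r2:Mul1,r3:Add1
cycle 11: - // r0:16,r1:-16,r2:Mul1,r3:Add1
cycle 12: CDB Add1=34 // r0:16,r1:-16,r2:Mul1,r3:34
cycle 13: - // r0:16,r1:-16,r2:Mul1,r3:34
cycle 14: - // r0:16,r1:-16,r2:Mul1,r3:34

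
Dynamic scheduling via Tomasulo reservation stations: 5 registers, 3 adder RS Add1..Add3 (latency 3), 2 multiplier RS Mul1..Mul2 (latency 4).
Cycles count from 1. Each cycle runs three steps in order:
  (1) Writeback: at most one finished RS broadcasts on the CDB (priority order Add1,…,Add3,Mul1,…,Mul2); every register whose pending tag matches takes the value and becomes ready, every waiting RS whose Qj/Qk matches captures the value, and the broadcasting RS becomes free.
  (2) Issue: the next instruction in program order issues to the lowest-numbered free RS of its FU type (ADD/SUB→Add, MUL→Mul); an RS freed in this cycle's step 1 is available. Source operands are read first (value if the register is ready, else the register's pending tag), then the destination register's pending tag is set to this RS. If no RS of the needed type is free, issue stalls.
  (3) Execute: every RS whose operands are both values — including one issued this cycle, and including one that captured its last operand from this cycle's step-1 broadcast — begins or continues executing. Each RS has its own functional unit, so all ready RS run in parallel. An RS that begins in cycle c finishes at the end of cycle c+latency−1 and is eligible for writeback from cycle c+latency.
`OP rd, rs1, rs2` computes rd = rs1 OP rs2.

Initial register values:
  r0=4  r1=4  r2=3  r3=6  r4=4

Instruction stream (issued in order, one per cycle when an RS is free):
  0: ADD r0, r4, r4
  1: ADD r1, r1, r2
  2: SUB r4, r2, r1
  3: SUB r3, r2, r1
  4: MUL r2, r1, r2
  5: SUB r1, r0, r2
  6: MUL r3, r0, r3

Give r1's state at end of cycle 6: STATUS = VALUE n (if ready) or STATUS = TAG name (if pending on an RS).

STATUS = TAG Add2

cycle 1: issue ADD r0<-Add1 // r0:Add1,r1:4,r2:3,r3:6,r4:4
cycle 2: issue ADD r1<-Add2 // r0:Add1,r1:Add2,r2:3,r3:6,r4:4
cycle 3: issue SUB r4<-Add3 // r0:Add1,r1:Add2,r2:3,r3:6,r4:Add3
cycle 4: CDB Add1=8; issue SUB r3<-Add1 // r0:8,r1:Add2,r2:3,r3:Add1,r4:Add3
cycle 5: CDB Add2=7; issue MUL r2<-Mul1 // r0:8,r1:7,r2:Mul1,r3:Add1,r4:Add3
cycle 6: issue SUB r1<-Add2 // r0:8,r1:Add2,r2:Mul1,r3:Add1,r4:Add3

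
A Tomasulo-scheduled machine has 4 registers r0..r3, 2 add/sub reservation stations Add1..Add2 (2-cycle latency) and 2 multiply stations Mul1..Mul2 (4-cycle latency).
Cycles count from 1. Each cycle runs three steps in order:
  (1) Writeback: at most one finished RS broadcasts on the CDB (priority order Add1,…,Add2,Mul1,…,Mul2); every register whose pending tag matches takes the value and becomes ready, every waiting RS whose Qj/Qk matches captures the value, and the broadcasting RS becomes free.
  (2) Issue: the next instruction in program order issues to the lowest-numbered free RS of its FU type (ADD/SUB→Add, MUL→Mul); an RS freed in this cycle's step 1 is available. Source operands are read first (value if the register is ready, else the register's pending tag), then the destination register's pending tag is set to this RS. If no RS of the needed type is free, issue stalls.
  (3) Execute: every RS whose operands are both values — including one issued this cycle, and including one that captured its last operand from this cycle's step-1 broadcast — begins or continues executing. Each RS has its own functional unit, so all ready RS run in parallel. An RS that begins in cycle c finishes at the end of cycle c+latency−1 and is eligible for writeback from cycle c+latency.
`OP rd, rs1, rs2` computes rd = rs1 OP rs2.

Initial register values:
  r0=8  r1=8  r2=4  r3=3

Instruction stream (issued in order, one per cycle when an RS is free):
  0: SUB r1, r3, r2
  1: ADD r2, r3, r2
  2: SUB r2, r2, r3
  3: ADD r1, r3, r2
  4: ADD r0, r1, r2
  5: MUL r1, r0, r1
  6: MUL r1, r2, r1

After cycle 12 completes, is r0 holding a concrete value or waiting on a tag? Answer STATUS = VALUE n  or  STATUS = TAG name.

STATUS = VALUE 11

cycle 1: issue SUB r1<-Add1 // r0:8,r1:Add1,r2:4,r3:3
cycle 2: issue ADD r2<-Add2 // r0:8,r1:Add1,r2:Add2,r3:3
cycle 3: CDB Add1=-1; issue SUB r2<-Add1 // r0:8,r1:-1,r2:Add1,r3:3
cycle 4: CDB Add2=7; issue ADD r1<-Add2 // r0:8,r1:Add2,r2:Add1,r3:3
cycle 5: stall // r0:8,r1:Add2,r2:Add1,r3:3
cycle 6: CDB Add1=4; issue ADD r0<-Add1 // r0:Add1,r1:Add2,r2:4,r3:3
cycle 7: issue MUL r1<-Mul1 // r0:Add1,r1:Mul1,r2:4,r3:3
cycle 8: CDB Add2=7; issue MUL r1<-Mul2 // r0:Add1,r1:Mul2,r2:4,r3:3
cycle 9: - // r0:Add1,r1:Mul2,r2:4,r3:3
cycle 10: CDB Add1=11 // r0:11,r1:Mul2,r2:4,r3:3
cycle 11: - // r0:11,r1:Mul2,r2:4,r3:3
cycle 12: - // r0:11,r1:Mul2,r2:4,r3:3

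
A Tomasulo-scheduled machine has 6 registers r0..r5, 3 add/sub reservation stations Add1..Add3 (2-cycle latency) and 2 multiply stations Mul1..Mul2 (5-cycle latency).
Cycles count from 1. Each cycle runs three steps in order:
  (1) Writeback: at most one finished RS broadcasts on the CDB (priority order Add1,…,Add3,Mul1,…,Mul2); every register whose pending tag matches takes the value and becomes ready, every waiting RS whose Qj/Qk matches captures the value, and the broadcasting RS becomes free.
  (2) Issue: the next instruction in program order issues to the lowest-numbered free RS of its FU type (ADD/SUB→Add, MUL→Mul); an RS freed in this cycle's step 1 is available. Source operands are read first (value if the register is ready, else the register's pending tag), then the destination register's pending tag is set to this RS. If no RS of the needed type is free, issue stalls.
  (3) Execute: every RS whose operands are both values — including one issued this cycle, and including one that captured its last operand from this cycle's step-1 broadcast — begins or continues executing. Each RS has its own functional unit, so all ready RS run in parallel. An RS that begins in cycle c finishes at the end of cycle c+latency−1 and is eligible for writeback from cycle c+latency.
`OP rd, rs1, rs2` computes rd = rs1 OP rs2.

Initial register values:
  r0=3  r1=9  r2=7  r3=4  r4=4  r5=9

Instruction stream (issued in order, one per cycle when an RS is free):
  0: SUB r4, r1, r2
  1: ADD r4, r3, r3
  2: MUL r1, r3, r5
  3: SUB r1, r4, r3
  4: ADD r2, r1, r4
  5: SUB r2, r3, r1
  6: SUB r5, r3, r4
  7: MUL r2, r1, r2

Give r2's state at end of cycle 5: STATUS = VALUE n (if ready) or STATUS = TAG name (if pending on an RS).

STATUS = TAG Add2

c1: issue SUB r4<-Add1 | r0:3,r1:9,r2:7,r3:4,r4:Add1,r5:9
c2: issue ADD r4<-Add2 | r0:3,r1:9,r2:7,r3:4,r4:Add2,r5:9
c3: CDB Add1=2; issue MUL r1<-Mul1 | r0:3,r1:Mul1,r2:7,r3:4,r4:Add2,r5:9
c4: CDB Add2=8; issue SUB r1<-Add1 | r0:3,r1:Add1,r2:7,r3:4,r4:8,r5:9
c5: issue ADD r2<-Add2 | r0:3,r1:Add1,r2:Add2,r3:4,r4:8,r5:9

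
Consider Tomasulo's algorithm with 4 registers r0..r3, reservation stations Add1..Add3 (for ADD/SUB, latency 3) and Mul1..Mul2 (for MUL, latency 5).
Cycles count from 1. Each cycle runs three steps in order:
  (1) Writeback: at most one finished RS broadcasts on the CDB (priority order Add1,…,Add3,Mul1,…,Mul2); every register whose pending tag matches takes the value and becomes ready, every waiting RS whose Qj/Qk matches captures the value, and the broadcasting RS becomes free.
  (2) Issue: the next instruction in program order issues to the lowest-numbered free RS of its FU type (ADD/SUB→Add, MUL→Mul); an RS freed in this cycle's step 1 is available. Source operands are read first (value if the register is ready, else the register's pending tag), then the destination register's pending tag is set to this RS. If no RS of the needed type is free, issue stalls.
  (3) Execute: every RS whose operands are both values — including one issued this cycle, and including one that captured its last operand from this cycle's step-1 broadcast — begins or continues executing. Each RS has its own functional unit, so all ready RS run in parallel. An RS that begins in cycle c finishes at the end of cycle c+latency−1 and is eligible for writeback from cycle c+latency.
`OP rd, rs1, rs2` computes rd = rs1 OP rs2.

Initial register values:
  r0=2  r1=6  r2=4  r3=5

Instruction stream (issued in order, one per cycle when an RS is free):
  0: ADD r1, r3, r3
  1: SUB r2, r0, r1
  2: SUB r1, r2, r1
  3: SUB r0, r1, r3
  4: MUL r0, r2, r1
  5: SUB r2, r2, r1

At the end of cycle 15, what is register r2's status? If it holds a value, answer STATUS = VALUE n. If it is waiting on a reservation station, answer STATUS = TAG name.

c1: issue ADD r1<-Add1 | r0:2,r1:Add1,r2:4,r3:5
c2: issue SUB r2<-Add2 | r0:2,r1:Add1,r2:Add2,r3:5
c3: issue SUB r1<-Add3 | r0:2,r1:Add3,r2:Add2,r3:5
c4: CDB Add1=10; issue SUB r0<-Add1 | r0:Add1,r1:Add3,r2:Add2,r3:5
c5: issue MUL r0<-Mul1 | r0:Mul1,r1:Add3,r2:Add2,r3:5
c6: stall | r0:Mul1,r1:Add3,r2:Add2,r3:5
c7: CDB Add2=-8; issue SUB r2<-Add2 | r0:Mul1,r1:Add3,r2:Add2,r3:5
c8: - | r0:Mul1,r1:Add3,r2:Add2,r3:5
c9: - | r0:Mul1,r1:Add3,r2:Add2,r3:5
c10: CDB Add3=-18 | r0:Mul1,r1:-18,r2:Add2,r3:5
c11: - | r0:Mul1,r1:-18,r2:Add2,r3:5
c12: - | r0:Mul1,r1:-18,r2:Add2,r3:5
c13: CDB Add1=-23 | r0:Mul1,r1:-18,r2:Add2,r3:5
c14: CDB Add2=10 | r0:Mul1,r1:-18,r2:10,r3:5
c15: CDB Mul1=144 | r0:144,r1:-18,r2:10,r3:5

STATUS = VALUE 10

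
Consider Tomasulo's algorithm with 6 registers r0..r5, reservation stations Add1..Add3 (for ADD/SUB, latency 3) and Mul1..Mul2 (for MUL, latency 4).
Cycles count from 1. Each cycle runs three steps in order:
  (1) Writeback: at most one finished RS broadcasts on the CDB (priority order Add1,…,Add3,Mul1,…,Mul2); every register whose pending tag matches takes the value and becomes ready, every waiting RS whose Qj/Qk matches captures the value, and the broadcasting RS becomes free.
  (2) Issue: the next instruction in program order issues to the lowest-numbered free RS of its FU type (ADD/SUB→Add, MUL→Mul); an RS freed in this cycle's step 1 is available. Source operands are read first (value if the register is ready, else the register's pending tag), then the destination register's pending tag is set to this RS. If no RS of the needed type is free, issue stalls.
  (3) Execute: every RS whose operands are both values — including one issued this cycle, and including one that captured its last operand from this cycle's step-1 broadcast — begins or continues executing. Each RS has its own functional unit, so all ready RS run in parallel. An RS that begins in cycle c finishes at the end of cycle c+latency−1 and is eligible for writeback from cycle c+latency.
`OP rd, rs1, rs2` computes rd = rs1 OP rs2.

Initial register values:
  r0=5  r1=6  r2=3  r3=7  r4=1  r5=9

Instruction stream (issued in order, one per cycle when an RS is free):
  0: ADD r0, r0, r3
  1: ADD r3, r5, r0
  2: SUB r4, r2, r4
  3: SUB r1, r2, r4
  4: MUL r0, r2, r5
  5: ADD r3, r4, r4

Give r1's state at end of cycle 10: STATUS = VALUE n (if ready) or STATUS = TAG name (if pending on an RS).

  c1: issue ADD r0<-Add1  regs: r0:Add1,r1:6,r2:3,r3:7,r4:1,r5:9
  c2: issue ADD r3<-Add2  regs: r0:Add1,r1:6,r2:3,r3:Add2,r4:1,r5:9
  c3: issue SUB r4<-Add3  regs: r0:Add1,r1:6,r2:3,r3:Add2,r4:Add3,r5:9
  c4: CDB Add1=12; issue SUB r1<-Add1  regs: r0:12,r1:Add1,r2:3,r3:Add2,r4:Add3,r5:9
  c5: issue MUL r0<-Mul1  regs: r0:Mul1,r1:Add1,r2:3,r3:Add2,r4:Add3,r5:9
  c6: CDB Add3=2; issue ADD r3<-Add3  regs: r0:Mul1,r1:Add1,r2:3,r3:Add3,r4:2,r5:9
  c7: CDB Add2=21  regs: r0:Mul1,r1:Add1,r2:3,r3:Add3,r4:2,r5:9
  c8: -  regs: r0:Mul1,r1:Add1,r2:3,r3:Add3,r4:2,r5:9
  c9: CDB Add1=1  regs: r0:Mul1,r1:1,r2:3,r3:Add3,r4:2,r5:9
  c10: CDB Add3=4  regs: r0:Mul1,r1:1,r2:3,r3:4,r4:2,r5:9

STATUS = VALUE 1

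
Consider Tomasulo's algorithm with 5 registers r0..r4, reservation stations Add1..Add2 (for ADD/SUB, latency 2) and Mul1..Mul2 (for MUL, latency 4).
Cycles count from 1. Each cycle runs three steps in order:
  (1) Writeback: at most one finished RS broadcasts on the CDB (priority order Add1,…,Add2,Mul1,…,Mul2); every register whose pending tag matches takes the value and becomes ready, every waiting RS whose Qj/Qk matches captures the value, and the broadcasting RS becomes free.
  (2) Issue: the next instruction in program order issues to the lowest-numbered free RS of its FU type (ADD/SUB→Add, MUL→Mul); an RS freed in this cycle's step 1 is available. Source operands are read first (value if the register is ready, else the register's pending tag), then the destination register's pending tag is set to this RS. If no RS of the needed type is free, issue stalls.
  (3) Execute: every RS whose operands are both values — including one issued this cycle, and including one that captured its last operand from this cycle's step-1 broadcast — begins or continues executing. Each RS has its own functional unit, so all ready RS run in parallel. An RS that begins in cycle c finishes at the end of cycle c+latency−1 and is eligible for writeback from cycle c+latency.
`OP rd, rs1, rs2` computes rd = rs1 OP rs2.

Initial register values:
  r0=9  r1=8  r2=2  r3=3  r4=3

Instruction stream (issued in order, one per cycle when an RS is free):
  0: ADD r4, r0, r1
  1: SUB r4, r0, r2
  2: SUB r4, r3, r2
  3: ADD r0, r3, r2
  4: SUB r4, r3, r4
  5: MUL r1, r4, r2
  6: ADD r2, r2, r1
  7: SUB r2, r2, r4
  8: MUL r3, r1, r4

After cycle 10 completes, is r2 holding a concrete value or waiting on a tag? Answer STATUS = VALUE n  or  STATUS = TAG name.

  c1: issue ADD r4<-Add1  regs: r0:9,r1:8,r2:2,r3:3,r4:Add1
  c2: issue SUB r4<-Add2  regs: r0:9,r1:8,r2:2,r3:3,r4:Add2
  c3: CDB Add1=17; issue SUB r4<-Add1  regs: r0:9,r1:8,r2:2,r3:3,r4:Add1
  c4: CDB Add2=7; issue ADD r0<-Add2  regs: r0:Add2,r1:8,r2:2,r3:3,r4:Add1
  c5: CDB Add1=1; issue SUB r4<-Add1  regs: r0:Add2,r1:8,r2:2,r3:3,r4:Add1
  c6: CDB Add2=5; issue MUL r1<-Mul1  regs: r0:5,r1:Mul1,r2:2,r3:3,r4:Add1
  c7: CDB Add1=2; issue ADD r2<-Add1  regs: r0:5,r1:Mul1,r2:Add1,r3:3,r4:2
  c8: issue SUB r2<-Add2  regs: r0:5,r1:Mul1,r2:Add2,r3:3,r4:2
  c9: issue MUL r3<-Mul2  regs: r0:5,r1:Mul1,r2:Add2,r3:Mul2,r4:2
  c10: -  regs: r0:5,r1:Mul1,r2:Add2,r3:Mul2,r4:2

STATUS = TAG Add2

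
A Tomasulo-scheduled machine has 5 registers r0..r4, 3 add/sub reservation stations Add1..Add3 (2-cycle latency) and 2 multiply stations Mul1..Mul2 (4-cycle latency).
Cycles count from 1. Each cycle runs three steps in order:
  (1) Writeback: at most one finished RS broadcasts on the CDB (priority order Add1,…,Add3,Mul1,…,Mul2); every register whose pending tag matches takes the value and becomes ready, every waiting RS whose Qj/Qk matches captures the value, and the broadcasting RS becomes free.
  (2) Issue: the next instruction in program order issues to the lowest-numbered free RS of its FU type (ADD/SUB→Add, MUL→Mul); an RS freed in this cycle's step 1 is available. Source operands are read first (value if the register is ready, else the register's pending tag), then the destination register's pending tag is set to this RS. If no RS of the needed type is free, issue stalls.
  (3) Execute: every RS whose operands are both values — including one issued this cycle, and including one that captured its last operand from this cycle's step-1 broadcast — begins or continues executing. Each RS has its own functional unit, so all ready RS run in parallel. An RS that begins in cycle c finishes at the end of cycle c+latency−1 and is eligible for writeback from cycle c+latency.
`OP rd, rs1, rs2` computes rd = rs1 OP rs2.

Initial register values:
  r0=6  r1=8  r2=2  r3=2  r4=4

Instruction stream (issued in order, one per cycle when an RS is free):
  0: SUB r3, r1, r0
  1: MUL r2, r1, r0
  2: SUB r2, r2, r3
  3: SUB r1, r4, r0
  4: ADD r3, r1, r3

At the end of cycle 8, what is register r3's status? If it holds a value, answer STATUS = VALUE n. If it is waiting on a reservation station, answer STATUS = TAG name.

  c1: issue SUB r3<-Add1  regs: r0:6,r1:8,r2:2,r3:Add1,r4:4
  c2: issue MUL r2<-Mul1  regs: r0:6,r1:8,r2:Mul1,r3:Add1,r4:4
  c3: CDB Add1=2; issue SUB r2<-Add1  regs: r0:6,r1:8,r2:Add1,r3:2,r4:4
  c4: issue SUB r1<-Add2  regs: r0:6,r1:Add2,r2:Add1,r3:2,r4:4
  c5: issue ADD r3<-Add3  regs: r0:6,r1:Add2,r2:Add1,r3:Add3,r4:4
  c6: CDB Add2=-2  regs: r0:6,r1:-2,r2:Add1,r3:Add3,r4:4
  c7: CDB Mul1=48  regs: r0:6,r1:-2,r2:Add1,r3:Add3,r4:4
  c8: CDB Add3=0  regs: r0:6,r1:-2,r2:Add1,r3:0,r4:4

STATUS = VALUE 0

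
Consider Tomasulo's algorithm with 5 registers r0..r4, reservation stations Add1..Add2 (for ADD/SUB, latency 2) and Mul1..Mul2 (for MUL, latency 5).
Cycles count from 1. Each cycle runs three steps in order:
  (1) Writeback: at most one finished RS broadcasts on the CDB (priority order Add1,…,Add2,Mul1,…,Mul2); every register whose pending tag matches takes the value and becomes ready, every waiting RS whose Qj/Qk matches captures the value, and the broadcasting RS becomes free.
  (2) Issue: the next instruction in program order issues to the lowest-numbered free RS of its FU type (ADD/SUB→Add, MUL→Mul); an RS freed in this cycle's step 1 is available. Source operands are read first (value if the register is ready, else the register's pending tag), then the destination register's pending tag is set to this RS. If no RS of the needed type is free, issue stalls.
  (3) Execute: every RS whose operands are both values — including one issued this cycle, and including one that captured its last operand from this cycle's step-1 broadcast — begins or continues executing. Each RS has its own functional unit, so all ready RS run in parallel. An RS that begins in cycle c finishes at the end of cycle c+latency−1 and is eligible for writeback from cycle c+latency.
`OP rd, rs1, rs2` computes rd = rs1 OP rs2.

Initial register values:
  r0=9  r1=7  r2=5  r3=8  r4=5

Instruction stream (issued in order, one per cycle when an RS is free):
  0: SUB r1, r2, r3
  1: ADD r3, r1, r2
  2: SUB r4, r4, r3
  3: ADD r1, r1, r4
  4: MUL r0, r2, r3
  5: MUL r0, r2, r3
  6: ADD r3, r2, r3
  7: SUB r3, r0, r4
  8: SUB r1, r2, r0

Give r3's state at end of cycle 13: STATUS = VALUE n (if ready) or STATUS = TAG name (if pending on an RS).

STATUS = TAG Add2

c1: issue SUB r1<-Add1 | r0:9,r1:Add1,r2:5,r3:8,r4:5
c2: issue ADD r3<-Add2 | r0:9,r1:Add1,r2:5,r3:Add2,r4:5
c3: CDB Add1=-3; issue SUB r4<-Add1 | r0:9,r1:-3,r2:5,r3:Add2,r4:Add1
c4: stall | r0:9,r1:-3,r2:5,r3:Add2,r4:Add1
c5: CDB Add2=2; issue ADD r1<-Add2 | r0:9,r1:Add2,r2:5,r3:2,r4:Add1
c6: issue MUL r0<-Mul1 | r0:Mul1,r1:Add2,r2:5,r3:2,r4:Add1
c7: CDB Add1=3; issue MUL r0<-Mul2 | r0:Mul2,r1:Add2,r2:5,r3:2,r4:3
c8: issue ADD r3<-Add1 | r0:Mul2,r1:Add2,r2:5,r3:Add1,r4:3
c9: CDB Add2=0; issue SUB r3<-Add2 | r0:Mul2,r1:0,r2:5,r3:Add2,r4:3
c10: CDB Add1=7; issue SUB r1<-Add1 | r0:Mul2,r1:Add1,r2:5,r3:Add2,r4:3
c11: CDB Mul1=10 | r0:Mul2,r1:Add1,r2:5,r3:Add2,r4:3
c12: CDB Mul2=10 | r0:10,r1:Add1,r2:5,r3:Add2,r4:3
c13: - | r0:10,r1:Add1,r2:5,r3:Add2,r4:3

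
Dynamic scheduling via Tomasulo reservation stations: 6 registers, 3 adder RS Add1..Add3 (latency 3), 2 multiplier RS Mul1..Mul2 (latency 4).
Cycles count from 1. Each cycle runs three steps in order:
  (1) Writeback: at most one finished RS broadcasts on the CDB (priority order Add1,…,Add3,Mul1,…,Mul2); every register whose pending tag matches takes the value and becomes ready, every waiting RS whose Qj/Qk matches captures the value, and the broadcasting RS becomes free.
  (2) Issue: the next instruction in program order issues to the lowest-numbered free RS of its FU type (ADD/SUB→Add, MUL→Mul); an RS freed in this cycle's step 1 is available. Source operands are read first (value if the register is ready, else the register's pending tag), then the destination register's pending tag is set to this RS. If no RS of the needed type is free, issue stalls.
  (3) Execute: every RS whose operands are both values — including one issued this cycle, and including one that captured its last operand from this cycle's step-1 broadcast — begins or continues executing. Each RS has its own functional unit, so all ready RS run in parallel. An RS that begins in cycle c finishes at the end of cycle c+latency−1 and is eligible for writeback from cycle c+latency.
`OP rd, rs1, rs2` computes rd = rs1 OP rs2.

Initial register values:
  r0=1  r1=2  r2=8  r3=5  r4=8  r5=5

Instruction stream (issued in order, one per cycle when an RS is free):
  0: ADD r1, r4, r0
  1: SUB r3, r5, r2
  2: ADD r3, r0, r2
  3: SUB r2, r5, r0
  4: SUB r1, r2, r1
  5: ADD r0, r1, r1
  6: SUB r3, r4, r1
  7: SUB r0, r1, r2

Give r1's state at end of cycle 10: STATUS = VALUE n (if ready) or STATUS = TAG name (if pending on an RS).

cycle 1: issue ADD r1<-Add1 // r0:1,r1:Add1,r2:8,r3:5,r4:8,r5:5
cycle 2: issue SUB r3<-Add2 // r0:1,r1:Add1,r2:8,r3:Add2,r4:8,r5:5
cycle 3: issue ADD r3<-Add3 // r0:1,r1:Add1,r2:8,r3:Add3,r4:8,r5:5
cycle 4: CDB Add1=9; issue SUB r2<-Add1 // r0:1,r1:9,r2:Add1,r3:Add3,r4:8,r5:5
cycle 5: CDB Add2=-3; issue SUB r1<-Add2 // r0:1,r1:Add2,r2:Add1,r3:Add3,r4:8,r5:5
cycle 6: CDB Add3=9; issue ADD r0<-Add3 // r0:Add3,r1:Add2,r2:Add1,r3:9,r4:8,r5:5
cycle 7: CDB Add1=4; issue SUB r3<-Add1 // r0:Add3,r1:Add2,r2:4,r3:Add1,r4:8,r5:5
cycle 8: stall // r0:Add3,r1:Add2,r2:4,r3:Add1,r4:8,r5:5
cycle 9: stall // r0:Add3,r1:Add2,r2:4,r3:Add1,r4:8,r5:5
cycle 10: CDB Add2=-5; issue SUB r0<-Add2 // r0:Add2,r1:-5,r2:4,r3:Add1,r4:8,r5:5

STATUS = VALUE -5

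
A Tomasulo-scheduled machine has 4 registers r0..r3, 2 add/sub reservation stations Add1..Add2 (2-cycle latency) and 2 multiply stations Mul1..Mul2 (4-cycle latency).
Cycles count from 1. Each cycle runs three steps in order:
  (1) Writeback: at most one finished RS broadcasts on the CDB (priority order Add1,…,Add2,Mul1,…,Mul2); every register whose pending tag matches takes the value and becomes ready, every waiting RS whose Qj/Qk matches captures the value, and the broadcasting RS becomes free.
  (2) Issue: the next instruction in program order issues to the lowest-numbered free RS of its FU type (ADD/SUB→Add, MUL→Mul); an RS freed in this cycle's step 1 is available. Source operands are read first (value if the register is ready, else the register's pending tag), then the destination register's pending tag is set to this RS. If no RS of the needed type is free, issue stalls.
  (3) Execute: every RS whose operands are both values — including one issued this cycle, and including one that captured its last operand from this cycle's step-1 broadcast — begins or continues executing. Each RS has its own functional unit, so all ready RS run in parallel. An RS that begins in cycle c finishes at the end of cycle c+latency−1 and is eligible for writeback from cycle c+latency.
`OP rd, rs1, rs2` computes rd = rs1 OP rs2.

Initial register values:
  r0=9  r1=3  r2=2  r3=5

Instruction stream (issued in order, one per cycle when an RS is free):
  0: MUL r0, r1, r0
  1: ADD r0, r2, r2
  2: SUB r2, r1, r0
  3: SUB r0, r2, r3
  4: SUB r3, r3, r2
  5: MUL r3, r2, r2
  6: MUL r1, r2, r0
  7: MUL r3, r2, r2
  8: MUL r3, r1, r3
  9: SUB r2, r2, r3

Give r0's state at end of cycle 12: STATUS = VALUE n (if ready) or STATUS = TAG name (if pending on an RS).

c1: issue MUL r0<-Mul1 | r0:Mul1,r1:3,r2:2,r3:5
c2: issue ADD r0<-Add1 | r0:Add1,r1:3,r2:2,r3:5
c3: issue SUB r2<-Add2 | r0:Add1,r1:3,r2:Add2,r3:5
c4: CDB Add1=4; issue SUB r0<-Add1 | r0:Add1,r1:3,r2:Add2,r3:5
c5: CDB Mul1=27; stall | r0:Add1,r1:3,r2:Add2,r3:5
c6: CDB Add2=-1; issue SUB r3<-Add2 | r0:Add1,r1:3,r2:-1,r3:Add2
c7: issue MUL r3<-Mul1 | r0:Add1,r1:3,r2:-1,r3:Mul1
c8: CDB Add1=-6; issue MUL r1<-Mul2 | r0:-6,r1:Mul2,r2:-1,r3:Mul1
c9: CDB Add2=6; stall | r0:-6,r1:Mul2,r2:-1,r3:Mul1
c10: stall | r0:-6,r1:Mul2,r2:-1,r3:Mul1
c11: CDB Mul1=1; issue MUL r3<-Mul1 | r0:-6,r1:Mul2,r2:-1,r3:Mul1
c12: CDB Mul2=6; issue MUL r3<-Mul2 | r0:-6,r1:6,r2:-1,r3:Mul2

STATUS = VALUE -6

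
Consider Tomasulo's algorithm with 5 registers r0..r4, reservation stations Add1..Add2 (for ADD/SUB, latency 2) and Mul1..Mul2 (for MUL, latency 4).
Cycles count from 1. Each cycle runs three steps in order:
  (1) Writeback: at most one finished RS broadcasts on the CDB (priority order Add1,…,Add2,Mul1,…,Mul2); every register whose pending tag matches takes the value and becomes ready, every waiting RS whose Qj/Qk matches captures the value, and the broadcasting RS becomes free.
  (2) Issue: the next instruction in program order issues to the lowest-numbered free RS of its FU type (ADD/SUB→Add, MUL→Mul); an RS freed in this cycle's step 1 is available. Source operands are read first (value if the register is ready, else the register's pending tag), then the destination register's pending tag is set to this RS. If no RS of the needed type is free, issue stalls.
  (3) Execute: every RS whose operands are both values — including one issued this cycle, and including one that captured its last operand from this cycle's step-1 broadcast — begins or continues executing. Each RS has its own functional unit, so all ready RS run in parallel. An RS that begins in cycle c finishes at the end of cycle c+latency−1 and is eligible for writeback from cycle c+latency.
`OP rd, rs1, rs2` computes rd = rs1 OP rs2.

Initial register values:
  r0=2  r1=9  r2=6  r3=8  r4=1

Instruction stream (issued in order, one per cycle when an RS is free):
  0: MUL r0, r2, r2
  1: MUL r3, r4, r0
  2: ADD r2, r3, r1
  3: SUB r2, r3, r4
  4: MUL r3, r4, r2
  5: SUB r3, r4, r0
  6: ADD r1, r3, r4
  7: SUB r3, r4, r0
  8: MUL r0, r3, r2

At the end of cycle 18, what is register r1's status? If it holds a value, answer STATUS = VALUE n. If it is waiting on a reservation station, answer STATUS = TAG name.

STATUS = VALUE -34

c1: issue MUL r0<-Mul1 | r0:Mul1,r1:9,r2:6,r3:8,r4:1
c2: issue MUL r3<-Mul2 | r0:Mul1,r1:9,r2:6,r3:Mul2,r4:1
c3: issue ADD r2<-Add1 | r0:Mul1,r1:9,r2:Add1,r3:Mul2,r4:1
c4: issue SUB r2<-Add2 | r0:Mul1,r1:9,r2:Add2,r3:Mul2,r4:1
c5: CDB Mul1=36; issue MUL r3<-Mul1 | r0:36,r1:9,r2:Add2,r3:Mul1,r4:1
c6: stall | r0:36,r1:9,r2:Add2,r3:Mul1,r4:1
c7: stall | r0:36,r1:9,r2:Add2,r3:Mul1,r4:1
c8: stall | r0:36,r1:9,r2:Add2,r3:Mul1,r4:1
c9: CDB Mul2=36; stall | r0:36,r1:9,r2:Add2,r3:Mul1,r4:1
c10: stall | r0:36,r1:9,r2:Add2,r3:Mul1,r4:1
c11: CDB Add1=45; issue SUB r3<-Add1 | r0:36,r1:9,r2:Add2,r3:Add1,r4:1
c12: CDB Add2=35; issue ADD r1<-Add2 | r0:36,r1:Add2,r2:35,r3:Add1,r4:1
c13: CDB Add1=-35; issue SUB r3<-Add1 | r0:36,r1:Add2,r2:35,r3:Add1,r4:1
c14: issue MUL r0<-Mul2 | r0:Mul2,r1:Add2,r2:35,r3:Add1,r4:1
c15: CDB Add1=-35 | r0:Mul2,r1:Add2,r2:35,r3:-35,r4:1
c16: CDB Add2=-34 | r0:Mul2,r1:-34,r2:35,r3:-35,r4:1
c17: CDB Mul1=35 | r0:Mul2,r1:-34,r2:35,r3:-35,r4:1
c18: - | r0:Mul2,r1:-34,r2:35,r3:-35,r4:1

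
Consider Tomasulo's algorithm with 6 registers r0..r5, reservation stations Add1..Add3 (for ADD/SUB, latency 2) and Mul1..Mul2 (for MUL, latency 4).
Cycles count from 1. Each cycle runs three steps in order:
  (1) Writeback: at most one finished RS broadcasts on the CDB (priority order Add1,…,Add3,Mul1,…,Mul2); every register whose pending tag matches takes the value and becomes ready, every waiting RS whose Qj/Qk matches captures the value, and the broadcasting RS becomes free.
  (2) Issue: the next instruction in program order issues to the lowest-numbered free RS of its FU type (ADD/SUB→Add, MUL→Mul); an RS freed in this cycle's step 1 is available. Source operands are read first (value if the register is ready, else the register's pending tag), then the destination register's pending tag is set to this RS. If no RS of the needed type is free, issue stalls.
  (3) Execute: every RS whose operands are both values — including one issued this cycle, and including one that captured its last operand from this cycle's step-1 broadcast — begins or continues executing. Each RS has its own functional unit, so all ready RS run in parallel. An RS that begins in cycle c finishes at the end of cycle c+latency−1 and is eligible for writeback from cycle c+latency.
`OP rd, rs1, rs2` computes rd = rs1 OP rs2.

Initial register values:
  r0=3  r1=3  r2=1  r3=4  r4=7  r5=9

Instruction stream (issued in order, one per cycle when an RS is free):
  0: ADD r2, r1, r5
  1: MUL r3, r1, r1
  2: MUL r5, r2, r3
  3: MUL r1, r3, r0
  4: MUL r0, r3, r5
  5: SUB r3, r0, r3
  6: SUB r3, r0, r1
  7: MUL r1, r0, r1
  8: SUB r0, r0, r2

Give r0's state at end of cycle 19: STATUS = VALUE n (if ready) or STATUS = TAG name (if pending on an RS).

  c1: issue ADD r2<-Add1  regs: r0:3,r1:3,r2:Add1,r3:4,r4:7,r5:9
  c2: issue MUL r3<-Mul1  regs: r0:3,r1:3,r2:Add1,r3:Mul1,r4:7,r5:9
  c3: CDB Add1=12; issue MUL r5<-Mul2  regs: r0:3,r1:3,r2:12,r3:Mul1,r4:7,r5:Mul2
  c4: stall  regs: r0:3,r1:3,r2:12,r3:Mul1,r4:7,r5:Mul2
  c5: stall  regs: r0:3,r1:3,r2:12,r3:Mul1,r4:7,r5:Mul2
  c6: CDB Mul1=9; issue MUL r1<-Mul1  regs: r0:3,r1:Mul1,r2:12,r3:9,r4:7,r5:Mul2
  c7: stall  regs: r0:3,r1:Mul1,r2:12,r3:9,r4:7,r5:Mul2
  c8: stall  regs: r0:3,r1:Mul1,r2:12,r3:9,r4:7,r5:Mul2
  c9: stall  regs: r0:3,r1:Mul1,r2:12,r3:9,r4:7,r5:Mul2
  c10: CDB Mul1=27; issue MUL r0<-Mul1  regs: r0:Mul1,r1:27,r2:12,r3:9,r4:7,r5:Mul2
  c11: CDB Mul2=108; issue SUB r3<-Add1  regs: r0:Mul1,r1:27,r2:12,r3:Add1,r4:7,r5:108
  c12: issue SUB r3<-Add2  regs: r0:Mul1,r1:27,r2:12,r3:Add2,r4:7,r5:108
  c13: issue MUL r1<-Mul2  regs: r0:Mul1,r1:Mul2,r2:12,r3:Add2,r4:7,r5:108
  c14: issue SUB r0<-Add3  regs: r0:Add3,r1:Mul2,r2:12,r3:Add2,r4:7,r5:108
  c15: CDB Mul1=972  regs: r0:Add3,r1:Mul2,r2:12,r3:Add2,r4:7,r5:108
  c16: -  regs: r0:Add3,r1:Mul2,r2:12,r3:Add2,r4:7,r5:108
  c17: CDB Add1=963  regs: r0:Add3,r1:Mul2,r2:12,r3:Add2,r4:7,r5:108
  c18: CDB Add2=945  regs: r0:Add3,r1:Mul2,r2:12,r3:945,r4:7,r5:108
  c19: CDB Add3=960  regs: r0:960,r1:Mul2,r2:12,r3:945,r4:7,r5:108

STATUS = VALUE 960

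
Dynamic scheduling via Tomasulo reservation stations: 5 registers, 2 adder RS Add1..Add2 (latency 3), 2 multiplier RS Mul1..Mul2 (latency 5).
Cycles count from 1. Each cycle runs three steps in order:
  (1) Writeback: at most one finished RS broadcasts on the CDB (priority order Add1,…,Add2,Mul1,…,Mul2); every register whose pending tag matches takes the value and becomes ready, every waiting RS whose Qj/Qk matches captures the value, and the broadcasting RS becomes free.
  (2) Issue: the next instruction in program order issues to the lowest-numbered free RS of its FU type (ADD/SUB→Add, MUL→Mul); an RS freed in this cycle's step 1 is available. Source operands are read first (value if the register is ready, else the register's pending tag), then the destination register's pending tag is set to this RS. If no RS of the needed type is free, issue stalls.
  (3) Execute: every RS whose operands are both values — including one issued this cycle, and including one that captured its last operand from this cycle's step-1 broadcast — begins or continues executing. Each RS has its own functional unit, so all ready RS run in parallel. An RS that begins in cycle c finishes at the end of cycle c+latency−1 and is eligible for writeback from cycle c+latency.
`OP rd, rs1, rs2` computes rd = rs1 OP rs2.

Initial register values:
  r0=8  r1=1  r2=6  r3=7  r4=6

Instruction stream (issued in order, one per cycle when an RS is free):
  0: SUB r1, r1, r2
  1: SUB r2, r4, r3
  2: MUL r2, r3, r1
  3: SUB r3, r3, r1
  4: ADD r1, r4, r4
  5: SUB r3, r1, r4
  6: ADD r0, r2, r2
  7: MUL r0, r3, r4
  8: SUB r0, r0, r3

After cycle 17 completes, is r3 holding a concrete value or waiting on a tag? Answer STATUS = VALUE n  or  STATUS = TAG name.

STATUS = VALUE 6

cycle 1: issue SUB r1<-Add1 // r0:8,r1:Add1,r2:6,r3:7,r4:6
cycle 2: issue SUB r2<-Add2 // r0:8,r1:Add1,r2:Add2,r3:7,r4:6
cycle 3: issue MUL r2<-Mul1 // r0:8,r1:Add1,r2:Mul1,r3:7,r4:6
cycle 4: CDB Add1=-5; issue SUB r3<-Add1 // r0:8,r1:-5,r2:Mul1,r3:Add1,r4:6
cycle 5: CDB Add2=-1; issue ADD r1<-Add2 // r0:8,r1:Add2,r2:Mul1,r3:Add1,r4:6
cycle 6: stall // r0:8,r1:Add2,r2:Mul1,r3:Add1,r4:6
cycle 7: CDB Add1=12; issue SUB r3<-Add1 // r0:8,r1:Add2,r2:Mul1,r3:Add1,r4:6
cycle 8: CDB Add2=12; issue ADD r0<-Add2 // r0:Add2,r1:12,r2:Mul1,r3:Add1,r4:6
cycle 9: CDB Mul1=-35; issue MUL r0<-Mul1 // r0:Mul1,r1:12,r2:-35,r3:Add1,r4:6
cycle 10: stall // r0:Mul1,r1:12,r2:-35,r3:Add1,r4:6
cycle 11: CDB Add1=6; issue SUB r0<-Add1 // r0:Add1,r1:12,r2:-35,r3:6,r4:6
cycle 12: CDB Add2=-70 // r0:Add1,r1:12,r2:-35,r3:6,r4:6
cycle 13: - // r0:Add1,r1:12,r2:-35,r3:6,r4:6
cycle 14: - // r0:Add1,r1:12,r2:-35,r3:6,r4:6
cycle 15: - // r0:Add1,r1:12,r2:-35,r3:6,r4:6
cycle 16: CDB Mul1=36 // r0:Add1,r1:12,r2:-35,r3:6,r4:6
cycle 17: - // r0:Add1,r1:12,r2:-35,r3:6,r4:6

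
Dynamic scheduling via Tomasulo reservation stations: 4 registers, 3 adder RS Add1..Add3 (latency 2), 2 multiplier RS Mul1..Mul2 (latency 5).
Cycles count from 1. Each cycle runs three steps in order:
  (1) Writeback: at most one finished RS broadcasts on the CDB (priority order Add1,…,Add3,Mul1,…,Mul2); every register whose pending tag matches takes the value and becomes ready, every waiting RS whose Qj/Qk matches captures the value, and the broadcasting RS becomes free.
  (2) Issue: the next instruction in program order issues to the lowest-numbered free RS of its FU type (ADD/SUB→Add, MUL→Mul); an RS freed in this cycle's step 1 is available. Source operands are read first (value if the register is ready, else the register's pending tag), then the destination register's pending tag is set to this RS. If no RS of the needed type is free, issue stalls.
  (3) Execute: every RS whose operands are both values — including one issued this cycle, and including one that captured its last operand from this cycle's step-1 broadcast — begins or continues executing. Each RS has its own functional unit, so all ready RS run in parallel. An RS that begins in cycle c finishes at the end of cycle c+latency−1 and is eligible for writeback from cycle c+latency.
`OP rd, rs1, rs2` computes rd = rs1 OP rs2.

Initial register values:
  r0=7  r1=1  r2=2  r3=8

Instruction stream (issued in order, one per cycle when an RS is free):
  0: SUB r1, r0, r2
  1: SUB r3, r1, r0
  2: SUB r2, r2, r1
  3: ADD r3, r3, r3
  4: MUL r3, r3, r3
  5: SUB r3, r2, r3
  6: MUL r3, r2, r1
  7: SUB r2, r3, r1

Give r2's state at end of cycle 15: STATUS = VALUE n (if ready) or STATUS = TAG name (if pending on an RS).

  c1: issue SUB r1<-Add1  regs: r0:7,r1:Add1,r2:2,r3:8
  c2: issue SUB r3<-Add2  regs: r0:7,r1:Add1,r2:2,r3:Add2
  c3: CDB Add1=5; issue SUB r2<-Add1  regs: r0:7,r1:5,r2:Add1,r3:Add2
  c4: issue ADD r3<-Add3  regs: r0:7,r1:5,r2:Add1,r3:Add3
  c5: CDB Add1=-3; issue MUL r3<-Mul1  regs: r0:7,r1:5,r2:-3,r3:Mul1
  c6: CDB Add2=-2; issue SUB r3<-Add1  regs: r0:7,r1:5,r2:-3,r3:Add1
  c7: issue MUL r3<-Mul2  regs: r0:7,r1:5,r2:-3,r3:Mul2
  c8: CDB Add3=-4; issue SUB r2<-Add2  regs: r0:7,r1:5,r2:Add2,r3:Mul2
  c9: -  regs: r0:7,r1:5,r2:Add2,r3:Mul2
  c10: -  regs: r0:7,r1:5,r2:Add2,r3:Mul2
  c11: -  regs: r0:7,r1:5,r2:Add2,r3:Mul2
  c12: CDB Mul2=-15  regs: r0:7,r1:5,r2:Add2,r3:-15
  c13: CDB Mul1=16  regs: r0:7,r1:5,r2:Add2,r3:-15
  c14: CDB Add2=-20  regs: r0:7,r1:5,r2:-20,r3:-15
  c15: CDB Add1=-19  regs: r0:7,r1:5,r2:-20,r3:-15

STATUS = VALUE -20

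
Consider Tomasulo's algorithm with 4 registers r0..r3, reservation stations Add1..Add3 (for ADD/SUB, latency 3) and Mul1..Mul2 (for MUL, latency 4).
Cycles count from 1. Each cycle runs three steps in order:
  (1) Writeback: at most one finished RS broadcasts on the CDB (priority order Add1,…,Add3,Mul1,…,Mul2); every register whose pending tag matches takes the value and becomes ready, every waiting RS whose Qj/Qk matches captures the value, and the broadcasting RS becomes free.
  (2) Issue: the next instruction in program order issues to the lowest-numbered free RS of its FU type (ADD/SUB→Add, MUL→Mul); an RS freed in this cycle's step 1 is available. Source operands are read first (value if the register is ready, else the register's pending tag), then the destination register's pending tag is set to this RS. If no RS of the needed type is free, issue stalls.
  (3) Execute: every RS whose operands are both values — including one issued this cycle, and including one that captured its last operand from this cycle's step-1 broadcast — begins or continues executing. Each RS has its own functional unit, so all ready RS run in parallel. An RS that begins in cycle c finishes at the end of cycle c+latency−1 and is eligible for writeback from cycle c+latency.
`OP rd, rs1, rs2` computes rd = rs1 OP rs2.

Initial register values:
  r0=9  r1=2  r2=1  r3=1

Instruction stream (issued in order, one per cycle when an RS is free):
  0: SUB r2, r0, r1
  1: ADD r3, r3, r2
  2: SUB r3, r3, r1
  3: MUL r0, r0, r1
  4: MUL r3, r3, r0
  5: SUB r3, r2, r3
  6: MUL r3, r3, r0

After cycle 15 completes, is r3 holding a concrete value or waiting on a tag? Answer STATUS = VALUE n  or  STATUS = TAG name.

c1: issue SUB r2<-Add1 | r0:9,r1:2,r2:Add1,r3:1
c2: issue ADD r3<-Add2 | r0:9,r1:2,r2:Add1,r3:Add2
c3: issue SUB r3<-Add3 | r0:9,r1:2,r2:Add1,r3:Add3
c4: CDB Add1=7; issue MUL r0<-Mul1 | r0:Mul1,r1:2,r2:7,r3:Add3
c5: issue MUL r3<-Mul2 | r0:Mul1,r1:2,r2:7,r3:Mul2
c6: issue SUB r3<-Add1 | r0:Mul1,r1:2,r2:7,r3:Add1
c7: CDB Add2=8; stall | r0:Mul1,r1:2,r2:7,r3:Add1
c8: CDB Mul1=18; issue MUL r3<-Mul1 | r0:18,r1:2,r2:7,r3:Mul1
c9: - | r0:18,r1:2,r2:7,r3:Mul1
c10: CDB Add3=6 | r0:18,r1:2,r2:7,r3:Mul1
c11: - | r0:18,r1:2,r2:7,r3:Mul1
c12: - | r0:18,r1:2,r2:7,r3:Mul1
c13: - | r0:18,r1:2,r2:7,r3:Mul1
c14: CDB Mul2=108 | r0:18,r1:2,r2:7,r3:Mul1
c15: - | r0:18,r1:2,r2:7,r3:Mul1

STATUS = TAG Mul1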